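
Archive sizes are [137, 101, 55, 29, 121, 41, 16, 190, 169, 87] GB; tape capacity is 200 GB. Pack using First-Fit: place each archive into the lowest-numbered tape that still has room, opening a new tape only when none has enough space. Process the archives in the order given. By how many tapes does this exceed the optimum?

1

First-Fit: [137,55] [101,29,41,16] [121] [190] [169] [87] → 6 tapes.
Total size 946 GB; any packing needs at least ⌈946/200⌉ = 5 tapes.
An optimal packing achieves that bound: [190] [169,29] [137,55] [121,41,16] [101,87] → 5 tapes.
Excess: 6 − 5 = 1.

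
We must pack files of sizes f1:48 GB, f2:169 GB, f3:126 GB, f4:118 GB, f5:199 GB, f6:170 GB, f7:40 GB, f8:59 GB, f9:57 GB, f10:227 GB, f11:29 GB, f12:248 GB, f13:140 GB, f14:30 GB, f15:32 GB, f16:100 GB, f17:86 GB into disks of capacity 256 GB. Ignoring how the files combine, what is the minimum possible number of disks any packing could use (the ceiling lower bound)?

Total size = 48 + 169 + 126 + 118 + 199 + 170 + 40 + 59 + 57 + 227 + 29 + 248 + 140 + 30 + 32 + 100 + 86 = 1878 GB.
⌈1878 / 256⌉ = 8.

8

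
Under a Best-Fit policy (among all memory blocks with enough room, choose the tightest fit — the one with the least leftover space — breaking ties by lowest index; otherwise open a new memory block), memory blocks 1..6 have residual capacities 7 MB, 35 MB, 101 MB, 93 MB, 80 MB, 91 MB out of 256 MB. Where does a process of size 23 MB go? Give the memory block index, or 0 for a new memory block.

2

Memory blocks with room: memory block 2 (35 MB), memory block 3 (101 MB), memory block 4 (93 MB), memory block 5 (80 MB), memory block 6 (91 MB).
Tightest fit is memory block 2 with 35 MB free.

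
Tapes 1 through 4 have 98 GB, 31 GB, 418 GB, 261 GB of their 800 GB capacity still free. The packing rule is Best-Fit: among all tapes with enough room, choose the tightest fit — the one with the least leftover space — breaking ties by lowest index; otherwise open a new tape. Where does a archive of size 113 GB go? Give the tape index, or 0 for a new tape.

Tapes with room: tape 3 (418 GB), tape 4 (261 GB).
Tightest fit is tape 4 with 261 GB free.

4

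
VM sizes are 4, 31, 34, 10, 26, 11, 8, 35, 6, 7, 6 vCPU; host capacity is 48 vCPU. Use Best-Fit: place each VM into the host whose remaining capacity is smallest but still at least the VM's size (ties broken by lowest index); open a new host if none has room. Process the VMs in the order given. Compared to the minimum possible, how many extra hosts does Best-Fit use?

Best-Fit: [4,31,10] [34,11] [26,8,6] [35,6,7] → 4 hosts.
Total size 178 vCPU; any packing needs at least ⌈178/48⌉ = 4 hosts.
So 4 is already optimal.

0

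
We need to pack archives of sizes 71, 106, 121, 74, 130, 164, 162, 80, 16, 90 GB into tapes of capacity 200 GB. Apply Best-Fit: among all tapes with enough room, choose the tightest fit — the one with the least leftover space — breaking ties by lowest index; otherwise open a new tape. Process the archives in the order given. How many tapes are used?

6

tape 1: place 71 GB, 129 GB left
tape 1: place 106 GB, 23 GB left
tape 2: place 121 GB, 79 GB left
tape 2: place 74 GB, 5 GB left
tape 3: place 130 GB, 70 GB left
tape 4: place 164 GB, 36 GB left
tape 5: place 162 GB, 38 GB left
tape 6: place 80 GB, 120 GB left
tape 1: place 16 GB, 7 GB left
tape 6: place 90 GB, 30 GB left
Final tapes: [71,106,16] [121,74] [130] [164] [162] [80,90].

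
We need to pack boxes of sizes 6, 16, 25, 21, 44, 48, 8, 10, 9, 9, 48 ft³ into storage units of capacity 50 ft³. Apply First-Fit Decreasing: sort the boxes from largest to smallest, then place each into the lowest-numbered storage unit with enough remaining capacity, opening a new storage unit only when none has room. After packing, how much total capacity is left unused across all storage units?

Sorted descending: 48, 48, 44, 25, 21, 16, 10, 9, 9, 8, 6.
Put 48 ft³ in storage unit 1; 2 ft³ remain.
Put 48 ft³ in storage unit 2; 2 ft³ remain.
Put 44 ft³ in storage unit 3; 6 ft³ remain.
Put 25 ft³ in storage unit 4; 25 ft³ remain.
Put 21 ft³ in storage unit 4; 4 ft³ remain.
Put 16 ft³ in storage unit 5; 34 ft³ remain.
Put 10 ft³ in storage unit 5; 24 ft³ remain.
Put 9 ft³ in storage unit 5; 15 ft³ remain.
Put 9 ft³ in storage unit 5; 6 ft³ remain.
Put 8 ft³ in storage unit 6; 42 ft³ remain.
Put 6 ft³ in storage unit 3; 0 ft³ remain.
6 storage units × 50 ft³ = 300 ft³; used 244 ft³; unused 56 ft³.

56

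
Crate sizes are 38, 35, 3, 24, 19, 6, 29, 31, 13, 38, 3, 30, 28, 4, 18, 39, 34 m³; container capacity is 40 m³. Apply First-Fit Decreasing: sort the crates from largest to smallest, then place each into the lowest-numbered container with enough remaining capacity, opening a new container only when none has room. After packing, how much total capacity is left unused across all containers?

48

Sorted descending: 39, 38, 38, 35, 34, 31, 30, 29, 28, 24, 19, 18, 13, 6, 4, 3, 3.
Put 39 m³ in container 1; 1 m³ remain.
Put 38 m³ in container 2; 2 m³ remain.
Put 38 m³ in container 3; 2 m³ remain.
Put 35 m³ in container 4; 5 m³ remain.
Put 34 m³ in container 5; 6 m³ remain.
Put 31 m³ in container 6; 9 m³ remain.
Put 30 m³ in container 7; 10 m³ remain.
Put 29 m³ in container 8; 11 m³ remain.
Put 28 m³ in container 9; 12 m³ remain.
Put 24 m³ in container 10; 16 m³ remain.
Put 19 m³ in container 11; 21 m³ remain.
Put 18 m³ in container 11; 3 m³ remain.
Put 13 m³ in container 10; 3 m³ remain.
Put 6 m³ in container 5; 0 m³ remain.
Put 4 m³ in container 4; 1 m³ remain.
Put 3 m³ in container 6; 6 m³ remain.
Put 3 m³ in container 6; 3 m³ remain.
11 containers × 40 m³ = 440 m³; used 392 m³; unused 48 m³.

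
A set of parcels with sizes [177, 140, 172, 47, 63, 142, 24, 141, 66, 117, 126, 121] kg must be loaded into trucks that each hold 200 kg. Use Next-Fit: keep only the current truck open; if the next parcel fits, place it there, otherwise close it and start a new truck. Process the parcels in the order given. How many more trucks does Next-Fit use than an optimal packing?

1

Next-Fit: [177] [140] [172] [47,63] [142,24] [141] [66,117] [126] [121] → 9 trucks.
8 parcels exceed 100 kg (half the capacity), and no two of those can share a truck, so at least 8 trucks are needed.
An optimal packing achieves that bound: [177] [172,24] [142,47] [141] [140] [126,66] [121,63] [117] → 8 trucks.
Excess: 9 − 8 = 1.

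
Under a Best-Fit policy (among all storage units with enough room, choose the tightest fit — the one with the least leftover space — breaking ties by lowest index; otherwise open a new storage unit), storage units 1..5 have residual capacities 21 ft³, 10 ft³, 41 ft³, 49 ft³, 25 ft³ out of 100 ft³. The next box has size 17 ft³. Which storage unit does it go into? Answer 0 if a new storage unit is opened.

Storage units with room: storage unit 1 (21 ft³), storage unit 3 (41 ft³), storage unit 4 (49 ft³), storage unit 5 (25 ft³).
Tightest fit is storage unit 1 with 21 ft³ free.

1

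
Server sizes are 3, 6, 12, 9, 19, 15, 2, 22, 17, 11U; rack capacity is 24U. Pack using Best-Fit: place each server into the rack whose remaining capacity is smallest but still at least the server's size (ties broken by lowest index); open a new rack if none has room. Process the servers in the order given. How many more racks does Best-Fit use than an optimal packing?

Best-Fit: [3,6,12,2] [9,15] [19] [22] [17] [11] → 6 racks.
Total size 116U; any packing needs at least ⌈116/24⌉ = 5 racks.
An optimal packing achieves that bound: [22,2] [19,3] [17,6] [15,9] [12,11] → 5 racks.
Excess: 6 − 5 = 1.

1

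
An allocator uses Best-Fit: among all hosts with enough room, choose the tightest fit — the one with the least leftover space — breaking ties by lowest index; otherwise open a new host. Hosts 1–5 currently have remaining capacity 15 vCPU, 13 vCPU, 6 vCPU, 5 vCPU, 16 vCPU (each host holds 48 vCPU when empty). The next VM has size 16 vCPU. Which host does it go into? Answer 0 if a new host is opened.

5

Hosts with room: host 5 (16 vCPU).
Tightest fit is host 5 with 16 vCPU free.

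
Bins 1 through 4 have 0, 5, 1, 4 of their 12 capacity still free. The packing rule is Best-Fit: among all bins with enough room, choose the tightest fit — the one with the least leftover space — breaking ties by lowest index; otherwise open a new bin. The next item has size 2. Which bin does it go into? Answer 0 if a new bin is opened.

Bins with room: bin 2 (5), bin 4 (4).
Tightest fit is bin 4 with 4 free.

4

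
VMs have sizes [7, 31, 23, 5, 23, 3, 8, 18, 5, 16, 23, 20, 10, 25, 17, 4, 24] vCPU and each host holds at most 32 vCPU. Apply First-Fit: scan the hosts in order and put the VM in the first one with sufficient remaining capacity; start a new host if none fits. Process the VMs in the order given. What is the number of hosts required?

10

host 1: place 7 vCPU, 25 vCPU left
host 2: place 31 vCPU, 1 vCPU left
host 1: place 23 vCPU, 2 vCPU left
host 3: place 5 vCPU, 27 vCPU left
host 3: place 23 vCPU, 4 vCPU left
host 3: place 3 vCPU, 1 vCPU left
host 4: place 8 vCPU, 24 vCPU left
host 4: place 18 vCPU, 6 vCPU left
host 4: place 5 vCPU, 1 vCPU left
host 5: place 16 vCPU, 16 vCPU left
host 6: place 23 vCPU, 9 vCPU left
host 7: place 20 vCPU, 12 vCPU left
host 5: place 10 vCPU, 6 vCPU left
host 8: place 25 vCPU, 7 vCPU left
host 9: place 17 vCPU, 15 vCPU left
host 5: place 4 vCPU, 2 vCPU left
host 10: place 24 vCPU, 8 vCPU left
Final hosts: [7,23] [31] [5,23,3] [8,18,5] [16,10,4] [23] [20] [25] [17] [24].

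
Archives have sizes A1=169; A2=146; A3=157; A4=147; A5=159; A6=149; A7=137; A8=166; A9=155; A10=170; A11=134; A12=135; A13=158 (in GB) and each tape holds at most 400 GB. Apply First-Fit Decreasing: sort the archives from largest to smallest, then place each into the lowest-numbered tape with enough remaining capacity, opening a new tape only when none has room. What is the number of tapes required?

Sorted descending: 170, 169, 166, 159, 158, 157, 155, 149, 147, 146, 137, 135, 134.
170 GB → tape 1 (remaining 230 GB)
169 GB → tape 1 (remaining 61 GB)
166 GB → tape 2 (remaining 234 GB)
159 GB → tape 2 (remaining 75 GB)
158 GB → tape 3 (remaining 242 GB)
157 GB → tape 3 (remaining 85 GB)
155 GB → tape 4 (remaining 245 GB)
149 GB → tape 4 (remaining 96 GB)
147 GB → tape 5 (remaining 253 GB)
146 GB → tape 5 (remaining 107 GB)
137 GB → tape 6 (remaining 263 GB)
135 GB → tape 6 (remaining 128 GB)
134 GB → tape 7 (remaining 266 GB)

7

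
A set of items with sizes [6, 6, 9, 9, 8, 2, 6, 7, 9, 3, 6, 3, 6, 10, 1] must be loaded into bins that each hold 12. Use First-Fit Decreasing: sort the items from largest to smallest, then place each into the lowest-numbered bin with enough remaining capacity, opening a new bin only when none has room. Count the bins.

9 bins

Sorted descending: 10, 9, 9, 9, 8, 7, 6, 6, 6, 6, 6, 3, 3, 2, 1.
10 → bin 1 (remaining 2)
9 → bin 2 (remaining 3)
9 → bin 3 (remaining 3)
9 → bin 4 (remaining 3)
8 → bin 5 (remaining 4)
7 → bin 6 (remaining 5)
6 → bin 7 (remaining 6)
6 → bin 7 (remaining 0)
6 → bin 8 (remaining 6)
6 → bin 8 (remaining 0)
6 → bin 9 (remaining 6)
3 → bin 2 (remaining 0)
3 → bin 3 (remaining 0)
2 → bin 1 (remaining 0)
1 → bin 4 (remaining 2)
Final bins: [10,2] [9,3] [9,3] [9,1] [8] [7] [6,6] [6,6] [6].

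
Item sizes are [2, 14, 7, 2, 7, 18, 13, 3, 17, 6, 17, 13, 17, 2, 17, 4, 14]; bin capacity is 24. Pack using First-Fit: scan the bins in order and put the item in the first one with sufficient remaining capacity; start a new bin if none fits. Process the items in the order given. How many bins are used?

9 bins

bin 1: place 2, 22 left
bin 1: place 14, 8 left
bin 1: place 7, 1 left
bin 2: place 2, 22 left
bin 2: place 7, 15 left
bin 3: place 18, 6 left
bin 2: place 13, 2 left
bin 3: place 3, 3 left
bin 4: place 17, 7 left
bin 4: place 6, 1 left
bin 5: place 17, 7 left
bin 6: place 13, 11 left
bin 7: place 17, 7 left
bin 2: place 2, 0 left
bin 8: place 17, 7 left
bin 5: place 4, 3 left
bin 9: place 14, 10 left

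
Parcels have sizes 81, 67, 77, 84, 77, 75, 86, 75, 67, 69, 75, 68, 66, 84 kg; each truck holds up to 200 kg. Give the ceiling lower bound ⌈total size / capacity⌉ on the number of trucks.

6 trucks

Total size = 81 + 67 + 77 + 84 + 77 + 75 + 86 + 75 + 67 + 69 + 75 + 68 + 66 + 84 = 1051 kg.
⌈1051 / 200⌉ = 6.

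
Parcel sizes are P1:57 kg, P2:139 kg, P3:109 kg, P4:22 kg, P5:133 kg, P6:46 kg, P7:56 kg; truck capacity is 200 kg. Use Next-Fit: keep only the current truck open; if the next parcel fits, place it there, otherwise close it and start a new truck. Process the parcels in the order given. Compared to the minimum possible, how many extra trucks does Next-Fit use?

1

Next-Fit: [57,139] [109,22] [133,46] [56] → 4 trucks.
Total size 562 kg; any packing needs at least ⌈562/200⌉ = 3 trucks.
An optimal packing achieves that bound: [139,57] [133,56] [109,46,22] → 3 trucks.
Excess: 4 − 3 = 1.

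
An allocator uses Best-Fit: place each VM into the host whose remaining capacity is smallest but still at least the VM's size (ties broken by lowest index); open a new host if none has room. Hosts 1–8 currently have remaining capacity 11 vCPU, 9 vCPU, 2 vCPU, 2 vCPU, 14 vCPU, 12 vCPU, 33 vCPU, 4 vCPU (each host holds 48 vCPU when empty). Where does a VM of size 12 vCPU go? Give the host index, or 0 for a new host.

6

Hosts with room: host 5 (14 vCPU), host 6 (12 vCPU), host 7 (33 vCPU).
Tightest fit is host 6 with 12 vCPU free.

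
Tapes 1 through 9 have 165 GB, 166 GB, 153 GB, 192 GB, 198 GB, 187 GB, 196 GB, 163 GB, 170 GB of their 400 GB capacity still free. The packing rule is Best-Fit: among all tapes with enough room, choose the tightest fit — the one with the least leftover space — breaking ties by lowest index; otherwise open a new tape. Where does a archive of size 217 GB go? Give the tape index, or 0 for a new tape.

0

No tape has ≥ 217 GB free, so a new tape is opened.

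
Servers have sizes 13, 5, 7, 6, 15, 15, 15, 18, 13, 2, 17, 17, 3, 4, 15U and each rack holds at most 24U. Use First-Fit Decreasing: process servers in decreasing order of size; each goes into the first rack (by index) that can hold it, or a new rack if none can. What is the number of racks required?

9

Sorted descending: 18, 17, 17, 15, 15, 15, 15, 13, 13, 7, 6, 5, 4, 3, 2.
rack 1: place 18U, 6U left
rack 2: place 17U, 7U left
rack 3: place 17U, 7U left
rack 4: place 15U, 9U left
rack 5: place 15U, 9U left
rack 6: place 15U, 9U left
rack 7: place 15U, 9U left
rack 8: place 13U, 11U left
rack 9: place 13U, 11U left
rack 2: place 7U, 0U left
rack 1: place 6U, 0U left
rack 3: place 5U, 2U left
rack 4: place 4U, 5U left
rack 4: place 3U, 2U left
rack 3: place 2U, 0U left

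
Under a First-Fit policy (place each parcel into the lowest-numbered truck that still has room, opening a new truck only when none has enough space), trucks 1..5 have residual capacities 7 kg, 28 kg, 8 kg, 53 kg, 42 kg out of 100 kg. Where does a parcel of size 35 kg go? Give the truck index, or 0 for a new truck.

4

Trucks with room: truck 4 (53 kg), truck 5 (42 kg).
The first with room is truck 4.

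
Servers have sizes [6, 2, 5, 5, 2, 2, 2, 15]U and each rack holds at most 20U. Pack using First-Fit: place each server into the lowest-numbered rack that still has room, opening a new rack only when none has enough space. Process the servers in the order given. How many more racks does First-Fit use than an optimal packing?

First-Fit: [6,2,5,5,2] [2,2,15] → 2 racks.
Total size 39U; any packing needs at least ⌈39/20⌉ = 2 racks.
So 2 is already optimal.

0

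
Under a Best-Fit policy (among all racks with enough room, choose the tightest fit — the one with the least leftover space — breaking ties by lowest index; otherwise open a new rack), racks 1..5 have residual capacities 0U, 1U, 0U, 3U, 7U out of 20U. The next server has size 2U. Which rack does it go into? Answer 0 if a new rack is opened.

4

Racks with room: rack 4 (3U), rack 5 (7U).
Tightest fit is rack 4 with 3U free.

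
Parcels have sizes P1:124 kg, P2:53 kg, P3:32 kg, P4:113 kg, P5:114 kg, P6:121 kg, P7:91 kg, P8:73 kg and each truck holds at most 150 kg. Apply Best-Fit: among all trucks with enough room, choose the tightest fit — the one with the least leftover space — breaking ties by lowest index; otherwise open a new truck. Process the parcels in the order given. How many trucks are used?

P1 (124 kg) → truck 1 (remaining 26 kg)
P2 (53 kg) → truck 2 (remaining 97 kg)
P3 (32 kg) → truck 2 (remaining 65 kg)
P4 (113 kg) → truck 3 (remaining 37 kg)
P5 (114 kg) → truck 4 (remaining 36 kg)
P6 (121 kg) → truck 5 (remaining 29 kg)
P7 (91 kg) → truck 6 (remaining 59 kg)
P8 (73 kg) → truck 7 (remaining 77 kg)
Final trucks: [124] [53,32] [113] [114] [121] [91] [73].

7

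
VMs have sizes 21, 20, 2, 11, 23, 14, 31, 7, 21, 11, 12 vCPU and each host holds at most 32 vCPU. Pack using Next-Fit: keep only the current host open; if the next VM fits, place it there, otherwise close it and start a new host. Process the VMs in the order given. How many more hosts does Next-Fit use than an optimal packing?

2

Next-Fit: [21] [20,2] [11] [23] [14] [31] [7,21] [11,12] → 8 hosts.
Total size 173 vCPU; any packing needs at least ⌈173/32⌉ = 6 hosts.
An optimal packing achieves that bound: [31] [23,7,2] [21,11] [21,11] [20,12] [14] → 6 hosts.
Excess: 8 − 6 = 2.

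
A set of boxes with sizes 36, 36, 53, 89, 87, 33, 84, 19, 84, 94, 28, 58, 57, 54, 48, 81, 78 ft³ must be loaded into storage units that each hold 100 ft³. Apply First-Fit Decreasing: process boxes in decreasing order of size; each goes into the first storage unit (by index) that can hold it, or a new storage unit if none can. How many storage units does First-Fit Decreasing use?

12

Sorted descending: 94, 89, 87, 84, 84, 81, 78, 58, 57, 54, 53, 48, 36, 36, 33, 28, 19.
storage unit 1: place 94 ft³, 6 ft³ left
storage unit 2: place 89 ft³, 11 ft³ left
storage unit 3: place 87 ft³, 13 ft³ left
storage unit 4: place 84 ft³, 16 ft³ left
storage unit 5: place 84 ft³, 16 ft³ left
storage unit 6: place 81 ft³, 19 ft³ left
storage unit 7: place 78 ft³, 22 ft³ left
storage unit 8: place 58 ft³, 42 ft³ left
storage unit 9: place 57 ft³, 43 ft³ left
storage unit 10: place 54 ft³, 46 ft³ left
storage unit 11: place 53 ft³, 47 ft³ left
storage unit 12: place 48 ft³, 52 ft³ left
storage unit 8: place 36 ft³, 6 ft³ left
storage unit 9: place 36 ft³, 7 ft³ left
storage unit 10: place 33 ft³, 13 ft³ left
storage unit 11: place 28 ft³, 19 ft³ left
storage unit 6: place 19 ft³, 0 ft³ left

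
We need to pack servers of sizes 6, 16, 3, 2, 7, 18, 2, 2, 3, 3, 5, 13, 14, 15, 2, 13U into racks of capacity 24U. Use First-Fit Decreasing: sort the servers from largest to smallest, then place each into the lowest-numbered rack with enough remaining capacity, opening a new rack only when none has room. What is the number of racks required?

6 racks

Sorted descending: 18, 16, 15, 14, 13, 13, 7, 6, 5, 3, 3, 3, 2, 2, 2, 2.
Put 18U in rack 1; 6U remain.
Put 16U in rack 2; 8U remain.
Put 15U in rack 3; 9U remain.
Put 14U in rack 4; 10U remain.
Put 13U in rack 5; 11U remain.
Put 13U in rack 6; 11U remain.
Put 7U in rack 2; 1U remain.
Put 6U in rack 1; 0U remain.
Put 5U in rack 3; 4U remain.
Put 3U in rack 3; 1U remain.
Put 3U in rack 4; 7U remain.
Put 3U in rack 4; 4U remain.
Put 2U in rack 4; 2U remain.
Put 2U in rack 4; 0U remain.
Put 2U in rack 5; 9U remain.
Put 2U in rack 5; 7U remain.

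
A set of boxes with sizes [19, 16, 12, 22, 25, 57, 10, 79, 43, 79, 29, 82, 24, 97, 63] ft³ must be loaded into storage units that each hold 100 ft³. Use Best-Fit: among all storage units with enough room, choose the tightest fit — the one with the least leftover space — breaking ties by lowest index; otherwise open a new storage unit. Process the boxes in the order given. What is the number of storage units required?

Put 19 ft³ in storage unit 1; 81 ft³ remain.
Put 16 ft³ in storage unit 1; 65 ft³ remain.
Put 12 ft³ in storage unit 1; 53 ft³ remain.
Put 22 ft³ in storage unit 1; 31 ft³ remain.
Put 25 ft³ in storage unit 1; 6 ft³ remain.
Put 57 ft³ in storage unit 2; 43 ft³ remain.
Put 10 ft³ in storage unit 2; 33 ft³ remain.
Put 79 ft³ in storage unit 3; 21 ft³ remain.
Put 43 ft³ in storage unit 4; 57 ft³ remain.
Put 79 ft³ in storage unit 5; 21 ft³ remain.
Put 29 ft³ in storage unit 2; 4 ft³ remain.
Put 82 ft³ in storage unit 6; 18 ft³ remain.
Put 24 ft³ in storage unit 4; 33 ft³ remain.
Put 97 ft³ in storage unit 7; 3 ft³ remain.
Put 63 ft³ in storage unit 8; 37 ft³ remain.

8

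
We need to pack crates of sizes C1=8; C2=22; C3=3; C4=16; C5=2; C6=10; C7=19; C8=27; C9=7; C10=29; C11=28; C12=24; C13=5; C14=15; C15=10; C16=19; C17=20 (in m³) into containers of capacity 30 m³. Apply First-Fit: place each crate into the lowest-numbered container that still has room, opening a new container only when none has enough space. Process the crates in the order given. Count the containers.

Put C1 (8 m³) in container 1; 22 m³ remain.
Put C2 (22 m³) in container 1; 0 m³ remain.
Put C3 (3 m³) in container 2; 27 m³ remain.
Put C4 (16 m³) in container 2; 11 m³ remain.
Put C5 (2 m³) in container 2; 9 m³ remain.
Put C6 (10 m³) in container 3; 20 m³ remain.
Put C7 (19 m³) in container 3; 1 m³ remain.
Put C8 (27 m³) in container 4; 3 m³ remain.
Put C9 (7 m³) in container 2; 2 m³ remain.
Put C10 (29 m³) in container 5; 1 m³ remain.
Put C11 (28 m³) in container 6; 2 m³ remain.
Put C12 (24 m³) in container 7; 6 m³ remain.
Put C13 (5 m³) in container 7; 1 m³ remain.
Put C14 (15 m³) in container 8; 15 m³ remain.
Put C15 (10 m³) in container 8; 5 m³ remain.
Put C16 (19 m³) in container 9; 11 m³ remain.
Put C17 (20 m³) in container 10; 10 m³ remain.

10 containers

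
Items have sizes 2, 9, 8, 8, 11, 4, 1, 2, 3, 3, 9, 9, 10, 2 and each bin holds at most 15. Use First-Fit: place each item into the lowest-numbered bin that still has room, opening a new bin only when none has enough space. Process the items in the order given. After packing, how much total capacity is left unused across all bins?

Put 2 in bin 1; 13 remain.
Put 9 in bin 1; 4 remain.
Put 8 in bin 2; 7 remain.
Put 8 in bin 3; 7 remain.
Put 11 in bin 4; 4 remain.
Put 4 in bin 1; 0 remain.
Put 1 in bin 2; 6 remain.
Put 2 in bin 2; 4 remain.
Put 3 in bin 2; 1 remain.
Put 3 in bin 3; 4 remain.
Put 9 in bin 5; 6 remain.
Put 9 in bin 6; 6 remain.
Put 10 in bin 7; 5 remain.
Put 2 in bin 3; 2 remain.
7 bins × 15 = 105; used 81; unused 24.

24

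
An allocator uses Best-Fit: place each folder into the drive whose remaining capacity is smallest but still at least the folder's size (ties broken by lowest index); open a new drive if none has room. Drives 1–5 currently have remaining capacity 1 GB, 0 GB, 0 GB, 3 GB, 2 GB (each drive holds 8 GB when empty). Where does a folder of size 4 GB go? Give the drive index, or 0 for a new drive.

No drive has ≥ 4 GB free, so a new drive is opened.

0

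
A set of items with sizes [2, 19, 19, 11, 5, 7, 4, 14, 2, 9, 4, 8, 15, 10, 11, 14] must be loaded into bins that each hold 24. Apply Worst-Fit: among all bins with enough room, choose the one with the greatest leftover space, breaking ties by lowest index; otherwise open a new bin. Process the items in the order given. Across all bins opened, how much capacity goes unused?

Put 2 in bin 1; 22 remain.
Put 19 in bin 1; 3 remain.
Put 19 in bin 2; 5 remain.
Put 11 in bin 3; 13 remain.
Put 5 in bin 3; 8 remain.
Put 7 in bin 3; 1 remain.
Put 4 in bin 2; 1 remain.
Put 14 in bin 4; 10 remain.
Put 2 in bin 4; 8 remain.
Put 9 in bin 5; 15 remain.
Put 4 in bin 5; 11 remain.
Put 8 in bin 5; 3 remain.
Put 15 in bin 6; 9 remain.
Put 10 in bin 7; 14 remain.
Put 11 in bin 7; 3 remain.
Put 14 in bin 8; 10 remain.
8 bins × 24 = 192; used 154; unused 38.

38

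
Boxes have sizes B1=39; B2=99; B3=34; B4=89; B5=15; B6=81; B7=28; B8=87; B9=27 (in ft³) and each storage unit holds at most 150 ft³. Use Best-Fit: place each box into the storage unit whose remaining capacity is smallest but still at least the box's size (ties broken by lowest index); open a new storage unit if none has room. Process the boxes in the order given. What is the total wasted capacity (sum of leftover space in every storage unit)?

101

storage unit 1: place B1 (39 ft³), 111 ft³ left
storage unit 1: place B2 (99 ft³), 12 ft³ left
storage unit 2: place B3 (34 ft³), 116 ft³ left
storage unit 2: place B4 (89 ft³), 27 ft³ left
storage unit 2: place B5 (15 ft³), 12 ft³ left
storage unit 3: place B6 (81 ft³), 69 ft³ left
storage unit 3: place B7 (28 ft³), 41 ft³ left
storage unit 4: place B8 (87 ft³), 63 ft³ left
storage unit 3: place B9 (27 ft³), 14 ft³ left
4 storage units × 150 ft³ = 600 ft³; used 499 ft³; unused 101 ft³.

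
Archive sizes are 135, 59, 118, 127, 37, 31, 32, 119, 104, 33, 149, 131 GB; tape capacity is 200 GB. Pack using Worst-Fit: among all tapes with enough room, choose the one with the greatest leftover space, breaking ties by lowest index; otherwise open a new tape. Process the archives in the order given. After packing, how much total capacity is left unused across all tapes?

tape 1: place 135 GB, 65 GB left
tape 1: place 59 GB, 6 GB left
tape 2: place 118 GB, 82 GB left
tape 3: place 127 GB, 73 GB left
tape 2: place 37 GB, 45 GB left
tape 3: place 31 GB, 42 GB left
tape 2: place 32 GB, 13 GB left
tape 4: place 119 GB, 81 GB left
tape 5: place 104 GB, 96 GB left
tape 5: place 33 GB, 63 GB left
tape 6: place 149 GB, 51 GB left
tape 7: place 131 GB, 69 GB left
7 tapes × 200 GB = 1400 GB; used 1075 GB; unused 325 GB.

325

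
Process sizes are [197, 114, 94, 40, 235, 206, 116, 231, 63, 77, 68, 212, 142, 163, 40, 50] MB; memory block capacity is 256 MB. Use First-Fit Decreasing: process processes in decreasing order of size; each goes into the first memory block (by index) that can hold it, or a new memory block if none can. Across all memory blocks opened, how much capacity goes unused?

256

Sorted descending: 235, 231, 212, 206, 197, 163, 142, 116, 114, 94, 77, 68, 63, 50, 40, 40.
235 MB → memory block 1 (remaining 21 MB)
231 MB → memory block 2 (remaining 25 MB)
212 MB → memory block 3 (remaining 44 MB)
206 MB → memory block 4 (remaining 50 MB)
197 MB → memory block 5 (remaining 59 MB)
163 MB → memory block 6 (remaining 93 MB)
142 MB → memory block 7 (remaining 114 MB)
116 MB → memory block 8 (remaining 140 MB)
114 MB → memory block 7 (remaining 0 MB)
94 MB → memory block 8 (remaining 46 MB)
77 MB → memory block 6 (remaining 16 MB)
68 MB → memory block 9 (remaining 188 MB)
63 MB → memory block 9 (remaining 125 MB)
50 MB → memory block 4 (remaining 0 MB)
40 MB → memory block 3 (remaining 4 MB)
40 MB → memory block 5 (remaining 19 MB)
9 memory blocks × 256 MB = 2304 MB; used 2048 MB; unused 256 MB.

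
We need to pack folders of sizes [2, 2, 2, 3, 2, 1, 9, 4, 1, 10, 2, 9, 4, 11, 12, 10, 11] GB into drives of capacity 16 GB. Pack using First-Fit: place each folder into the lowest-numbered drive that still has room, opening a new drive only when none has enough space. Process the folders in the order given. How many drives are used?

8

2 GB → drive 1 (remaining 14 GB)
2 GB → drive 1 (remaining 12 GB)
2 GB → drive 1 (remaining 10 GB)
3 GB → drive 1 (remaining 7 GB)
2 GB → drive 1 (remaining 5 GB)
1 GB → drive 1 (remaining 4 GB)
9 GB → drive 2 (remaining 7 GB)
4 GB → drive 1 (remaining 0 GB)
1 GB → drive 2 (remaining 6 GB)
10 GB → drive 3 (remaining 6 GB)
2 GB → drive 2 (remaining 4 GB)
9 GB → drive 4 (remaining 7 GB)
4 GB → drive 2 (remaining 0 GB)
11 GB → drive 5 (remaining 5 GB)
12 GB → drive 6 (remaining 4 GB)
10 GB → drive 7 (remaining 6 GB)
11 GB → drive 8 (remaining 5 GB)
Final drives: [2,2,2,3,2,1,4] [9,1,2,4] [10] [9] [11] [12] [10] [11].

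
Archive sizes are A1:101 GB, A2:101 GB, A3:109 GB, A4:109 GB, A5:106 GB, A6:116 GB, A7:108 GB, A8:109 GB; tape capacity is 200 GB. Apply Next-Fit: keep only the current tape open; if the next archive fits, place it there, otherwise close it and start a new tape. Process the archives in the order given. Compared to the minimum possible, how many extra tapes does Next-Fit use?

Next-Fit: [101] [101] [109] [109] [106] [116] [108] [109] → 8 tapes.
8 archives exceed 100 GB (half the capacity), and no two of those can share a tape, so at least 8 tapes are needed.
So 8 is already optimal.

0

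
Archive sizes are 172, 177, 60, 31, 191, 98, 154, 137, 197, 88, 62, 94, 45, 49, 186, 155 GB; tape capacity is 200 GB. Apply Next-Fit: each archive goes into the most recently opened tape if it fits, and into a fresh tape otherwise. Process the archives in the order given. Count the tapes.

12

172 GB → tape 1 (remaining 28 GB)
177 GB → tape 2 (remaining 23 GB)
60 GB → tape 3 (remaining 140 GB)
31 GB → tape 3 (remaining 109 GB)
191 GB → tape 4 (remaining 9 GB)
98 GB → tape 5 (remaining 102 GB)
154 GB → tape 6 (remaining 46 GB)
137 GB → tape 7 (remaining 63 GB)
197 GB → tape 8 (remaining 3 GB)
88 GB → tape 9 (remaining 112 GB)
62 GB → tape 9 (remaining 50 GB)
94 GB → tape 10 (remaining 106 GB)
45 GB → tape 10 (remaining 61 GB)
49 GB → tape 10 (remaining 12 GB)
186 GB → tape 11 (remaining 14 GB)
155 GB → tape 12 (remaining 45 GB)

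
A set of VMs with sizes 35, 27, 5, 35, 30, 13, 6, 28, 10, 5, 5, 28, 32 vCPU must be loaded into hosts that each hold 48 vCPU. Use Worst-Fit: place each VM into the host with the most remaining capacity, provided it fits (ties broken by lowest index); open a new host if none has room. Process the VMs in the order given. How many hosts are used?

7 hosts

Put 35 vCPU in host 1; 13 vCPU remain.
Put 27 vCPU in host 2; 21 vCPU remain.
Put 5 vCPU in host 2; 16 vCPU remain.
Put 35 vCPU in host 3; 13 vCPU remain.
Put 30 vCPU in host 4; 18 vCPU remain.
Put 13 vCPU in host 4; 5 vCPU remain.
Put 6 vCPU in host 2; 10 vCPU remain.
Put 28 vCPU in host 5; 20 vCPU remain.
Put 10 vCPU in host 5; 10 vCPU remain.
Put 5 vCPU in host 1; 8 vCPU remain.
Put 5 vCPU in host 3; 8 vCPU remain.
Put 28 vCPU in host 6; 20 vCPU remain.
Put 32 vCPU in host 7; 16 vCPU remain.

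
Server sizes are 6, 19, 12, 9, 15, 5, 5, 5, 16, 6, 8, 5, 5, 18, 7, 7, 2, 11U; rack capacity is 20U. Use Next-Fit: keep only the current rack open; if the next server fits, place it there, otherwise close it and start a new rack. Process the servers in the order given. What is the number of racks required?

Put 6U in rack 1; 14U remain.
Put 19U in rack 2; 1U remain.
Put 12U in rack 3; 8U remain.
Put 9U in rack 4; 11U remain.
Put 15U in rack 5; 5U remain.
Put 5U in rack 5; 0U remain.
Put 5U in rack 6; 15U remain.
Put 5U in rack 6; 10U remain.
Put 16U in rack 7; 4U remain.
Put 6U in rack 8; 14U remain.
Put 8U in rack 8; 6U remain.
Put 5U in rack 8; 1U remain.
Put 5U in rack 9; 15U remain.
Put 18U in rack 10; 2U remain.
Put 7U in rack 11; 13U remain.
Put 7U in rack 11; 6U remain.
Put 2U in rack 11; 4U remain.
Put 11U in rack 12; 9U remain.
Final racks: [6] [19] [12] [9] [15,5] [5,5] [16] [6,8,5] [5] [18] [7,7,2] [11].

12 racks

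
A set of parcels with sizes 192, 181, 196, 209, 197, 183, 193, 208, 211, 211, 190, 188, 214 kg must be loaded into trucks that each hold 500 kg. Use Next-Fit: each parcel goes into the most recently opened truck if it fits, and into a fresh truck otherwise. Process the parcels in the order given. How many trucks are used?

7

truck 1: place 192 kg, 308 kg left
truck 1: place 181 kg, 127 kg left
truck 2: place 196 kg, 304 kg left
truck 2: place 209 kg, 95 kg left
truck 3: place 197 kg, 303 kg left
truck 3: place 183 kg, 120 kg left
truck 4: place 193 kg, 307 kg left
truck 4: place 208 kg, 99 kg left
truck 5: place 211 kg, 289 kg left
truck 5: place 211 kg, 78 kg left
truck 6: place 190 kg, 310 kg left
truck 6: place 188 kg, 122 kg left
truck 7: place 214 kg, 286 kg left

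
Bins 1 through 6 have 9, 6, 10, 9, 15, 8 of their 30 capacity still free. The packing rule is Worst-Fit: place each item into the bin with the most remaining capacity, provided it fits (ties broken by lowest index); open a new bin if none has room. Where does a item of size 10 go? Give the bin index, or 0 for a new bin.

5

Bins with room: bin 3 (10), bin 5 (15).
Most room is bin 5 with 15 free.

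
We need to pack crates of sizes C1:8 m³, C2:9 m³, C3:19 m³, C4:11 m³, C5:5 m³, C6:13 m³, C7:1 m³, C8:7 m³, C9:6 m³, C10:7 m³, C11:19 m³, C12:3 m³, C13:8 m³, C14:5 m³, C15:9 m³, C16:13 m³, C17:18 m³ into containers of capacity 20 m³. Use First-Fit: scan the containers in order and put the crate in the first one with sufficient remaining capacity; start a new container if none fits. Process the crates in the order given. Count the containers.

9

C1 (8 m³) → container 1 (remaining 12 m³)
C2 (9 m³) → container 1 (remaining 3 m³)
C3 (19 m³) → container 2 (remaining 1 m³)
C4 (11 m³) → container 3 (remaining 9 m³)
C5 (5 m³) → container 3 (remaining 4 m³)
C6 (13 m³) → container 4 (remaining 7 m³)
C7 (1 m³) → container 1 (remaining 2 m³)
C8 (7 m³) → container 4 (remaining 0 m³)
C9 (6 m³) → container 5 (remaining 14 m³)
C10 (7 m³) → container 5 (remaining 7 m³)
C11 (19 m³) → container 6 (remaining 1 m³)
C12 (3 m³) → container 3 (remaining 1 m³)
C13 (8 m³) → container 7 (remaining 12 m³)
C14 (5 m³) → container 5 (remaining 2 m³)
C15 (9 m³) → container 7 (remaining 3 m³)
C16 (13 m³) → container 8 (remaining 7 m³)
C17 (18 m³) → container 9 (remaining 2 m³)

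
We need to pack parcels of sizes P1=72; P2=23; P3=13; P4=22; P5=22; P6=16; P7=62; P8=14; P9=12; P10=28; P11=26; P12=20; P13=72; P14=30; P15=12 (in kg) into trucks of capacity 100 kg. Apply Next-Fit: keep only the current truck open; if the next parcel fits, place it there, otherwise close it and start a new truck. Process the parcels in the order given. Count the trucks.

6 trucks

P1 (72 kg) → truck 1 (remaining 28 kg)
P2 (23 kg) → truck 1 (remaining 5 kg)
P3 (13 kg) → truck 2 (remaining 87 kg)
P4 (22 kg) → truck 2 (remaining 65 kg)
P5 (22 kg) → truck 2 (remaining 43 kg)
P6 (16 kg) → truck 2 (remaining 27 kg)
P7 (62 kg) → truck 3 (remaining 38 kg)
P8 (14 kg) → truck 3 (remaining 24 kg)
P9 (12 kg) → truck 3 (remaining 12 kg)
P10 (28 kg) → truck 4 (remaining 72 kg)
P11 (26 kg) → truck 4 (remaining 46 kg)
P12 (20 kg) → truck 4 (remaining 26 kg)
P13 (72 kg) → truck 5 (remaining 28 kg)
P14 (30 kg) → truck 6 (remaining 70 kg)
P15 (12 kg) → truck 6 (remaining 58 kg)
Final trucks: [72,23] [13,22,22,16] [62,14,12] [28,26,20] [72] [30,12].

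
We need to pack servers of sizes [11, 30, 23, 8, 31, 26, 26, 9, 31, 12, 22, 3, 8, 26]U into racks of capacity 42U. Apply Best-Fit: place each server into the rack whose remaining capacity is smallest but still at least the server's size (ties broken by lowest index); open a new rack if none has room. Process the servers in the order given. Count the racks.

11U → rack 1 (remaining 31U)
30U → rack 1 (remaining 1U)
23U → rack 2 (remaining 19U)
8U → rack 2 (remaining 11U)
31U → rack 3 (remaining 11U)
26U → rack 4 (remaining 16U)
26U → rack 5 (remaining 16U)
9U → rack 2 (remaining 2U)
31U → rack 6 (remaining 11U)
12U → rack 4 (remaining 4U)
22U → rack 7 (remaining 20U)
3U → rack 4 (remaining 1U)
8U → rack 3 (remaining 3U)
26U → rack 8 (remaining 16U)

8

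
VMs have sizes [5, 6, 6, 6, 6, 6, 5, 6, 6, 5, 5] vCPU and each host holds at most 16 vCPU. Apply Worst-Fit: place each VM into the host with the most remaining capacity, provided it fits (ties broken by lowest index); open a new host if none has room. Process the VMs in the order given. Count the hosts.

5

5 vCPU → host 1 (remaining 11 vCPU)
6 vCPU → host 1 (remaining 5 vCPU)
6 vCPU → host 2 (remaining 10 vCPU)
6 vCPU → host 2 (remaining 4 vCPU)
6 vCPU → host 3 (remaining 10 vCPU)
6 vCPU → host 3 (remaining 4 vCPU)
5 vCPU → host 1 (remaining 0 vCPU)
6 vCPU → host 4 (remaining 10 vCPU)
6 vCPU → host 4 (remaining 4 vCPU)
5 vCPU → host 5 (remaining 11 vCPU)
5 vCPU → host 5 (remaining 6 vCPU)
Final hosts: [5,6,5] [6,6] [6,6] [6,6] [5,5].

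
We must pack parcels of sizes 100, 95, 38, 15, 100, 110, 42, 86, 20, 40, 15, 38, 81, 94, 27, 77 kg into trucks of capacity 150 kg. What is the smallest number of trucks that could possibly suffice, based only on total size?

7 trucks

Total size = 100 + 95 + 38 + 15 + 100 + 110 + 42 + 86 + 20 + 40 + 15 + 38 + 81 + 94 + 27 + 77 = 978 kg.
⌈978 / 150⌉ = 7.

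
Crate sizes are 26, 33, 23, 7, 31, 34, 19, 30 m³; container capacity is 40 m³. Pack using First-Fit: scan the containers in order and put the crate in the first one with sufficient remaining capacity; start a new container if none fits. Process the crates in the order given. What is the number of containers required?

26 m³ → container 1 (remaining 14 m³)
33 m³ → container 2 (remaining 7 m³)
23 m³ → container 3 (remaining 17 m³)
7 m³ → container 1 (remaining 7 m³)
31 m³ → container 4 (remaining 9 m³)
34 m³ → container 5 (remaining 6 m³)
19 m³ → container 6 (remaining 21 m³)
30 m³ → container 7 (remaining 10 m³)
Final containers: [26,7] [33] [23] [31] [34] [19] [30].

7 containers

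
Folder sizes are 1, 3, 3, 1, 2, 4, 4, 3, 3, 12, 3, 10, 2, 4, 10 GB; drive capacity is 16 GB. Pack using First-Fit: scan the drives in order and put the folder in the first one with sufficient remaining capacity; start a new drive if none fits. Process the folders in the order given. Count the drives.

5 drives

Put 1 GB in drive 1; 15 GB remain.
Put 3 GB in drive 1; 12 GB remain.
Put 3 GB in drive 1; 9 GB remain.
Put 1 GB in drive 1; 8 GB remain.
Put 2 GB in drive 1; 6 GB remain.
Put 4 GB in drive 1; 2 GB remain.
Put 4 GB in drive 2; 12 GB remain.
Put 3 GB in drive 2; 9 GB remain.
Put 3 GB in drive 2; 6 GB remain.
Put 12 GB in drive 3; 4 GB remain.
Put 3 GB in drive 2; 3 GB remain.
Put 10 GB in drive 4; 6 GB remain.
Put 2 GB in drive 1; 0 GB remain.
Put 4 GB in drive 3; 0 GB remain.
Put 10 GB in drive 5; 6 GB remain.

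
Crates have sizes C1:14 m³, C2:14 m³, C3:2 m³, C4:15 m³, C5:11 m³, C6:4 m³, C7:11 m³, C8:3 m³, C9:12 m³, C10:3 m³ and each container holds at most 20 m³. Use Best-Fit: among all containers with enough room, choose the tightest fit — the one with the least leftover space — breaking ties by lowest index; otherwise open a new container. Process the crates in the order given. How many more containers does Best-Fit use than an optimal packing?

0

Best-Fit: [14,2,4] [14,3] [15,3] [11] [11] [12] → 6 containers.
6 crates exceed 10 m³ (half the capacity), and no two of those can share a container, so at least 6 containers are needed.
So 6 is already optimal.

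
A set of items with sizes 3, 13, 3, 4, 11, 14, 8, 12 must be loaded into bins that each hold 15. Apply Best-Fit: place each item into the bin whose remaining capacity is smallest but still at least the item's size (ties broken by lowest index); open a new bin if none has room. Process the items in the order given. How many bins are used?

3 → bin 1 (remaining 12)
13 → bin 2 (remaining 2)
3 → bin 1 (remaining 9)
4 → bin 1 (remaining 5)
11 → bin 3 (remaining 4)
14 → bin 4 (remaining 1)
8 → bin 5 (remaining 7)
12 → bin 6 (remaining 3)

6 bins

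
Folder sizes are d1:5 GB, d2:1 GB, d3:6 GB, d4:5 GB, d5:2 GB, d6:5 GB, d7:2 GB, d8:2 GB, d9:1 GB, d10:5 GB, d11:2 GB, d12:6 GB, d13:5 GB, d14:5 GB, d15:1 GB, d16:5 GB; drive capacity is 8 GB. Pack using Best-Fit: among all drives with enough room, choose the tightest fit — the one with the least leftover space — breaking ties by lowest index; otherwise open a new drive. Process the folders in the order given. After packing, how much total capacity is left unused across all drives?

drive 1: place d1 (5 GB), 3 GB left
drive 1: place d2 (1 GB), 2 GB left
drive 2: place d3 (6 GB), 2 GB left
drive 3: place d4 (5 GB), 3 GB left
drive 1: place d5 (2 GB), 0 GB left
drive 4: place d6 (5 GB), 3 GB left
drive 2: place d7 (2 GB), 0 GB left
drive 3: place d8 (2 GB), 1 GB left
drive 3: place d9 (1 GB), 0 GB left
drive 5: place d10 (5 GB), 3 GB left
drive 4: place d11 (2 GB), 1 GB left
drive 6: place d12 (6 GB), 2 GB left
drive 7: place d13 (5 GB), 3 GB left
drive 8: place d14 (5 GB), 3 GB left
drive 4: place d15 (1 GB), 0 GB left
drive 9: place d16 (5 GB), 3 GB left
9 drives × 8 GB = 72 GB; used 58 GB; unused 14 GB.

14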